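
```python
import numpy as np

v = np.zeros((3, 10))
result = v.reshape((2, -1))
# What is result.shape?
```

(2, 15)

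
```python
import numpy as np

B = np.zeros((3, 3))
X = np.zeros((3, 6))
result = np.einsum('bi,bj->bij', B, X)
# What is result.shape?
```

(3, 3, 6)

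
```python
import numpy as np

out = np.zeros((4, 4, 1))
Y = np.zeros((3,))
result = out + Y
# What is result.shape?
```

(4, 4, 3)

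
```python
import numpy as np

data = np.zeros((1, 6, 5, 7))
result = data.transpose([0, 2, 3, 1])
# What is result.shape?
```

(1, 5, 7, 6)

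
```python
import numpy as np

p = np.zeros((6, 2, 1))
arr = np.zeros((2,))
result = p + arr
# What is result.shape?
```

(6, 2, 2)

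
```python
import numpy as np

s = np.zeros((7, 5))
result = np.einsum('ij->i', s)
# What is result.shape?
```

(7,)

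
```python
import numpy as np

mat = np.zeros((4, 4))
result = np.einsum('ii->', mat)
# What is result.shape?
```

()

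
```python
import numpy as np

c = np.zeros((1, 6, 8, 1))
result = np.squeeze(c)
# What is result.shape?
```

(6, 8)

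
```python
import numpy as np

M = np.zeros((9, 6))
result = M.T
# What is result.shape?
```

(6, 9)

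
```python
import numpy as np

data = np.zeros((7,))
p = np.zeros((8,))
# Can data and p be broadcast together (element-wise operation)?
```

No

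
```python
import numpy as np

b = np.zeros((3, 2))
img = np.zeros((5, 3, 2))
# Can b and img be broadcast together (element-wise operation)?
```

Yes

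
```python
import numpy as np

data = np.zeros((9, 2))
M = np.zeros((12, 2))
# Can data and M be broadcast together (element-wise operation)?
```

No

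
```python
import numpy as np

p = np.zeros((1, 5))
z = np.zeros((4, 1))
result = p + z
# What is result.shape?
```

(4, 5)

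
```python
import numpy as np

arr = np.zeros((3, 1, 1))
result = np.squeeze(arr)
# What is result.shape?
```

(3,)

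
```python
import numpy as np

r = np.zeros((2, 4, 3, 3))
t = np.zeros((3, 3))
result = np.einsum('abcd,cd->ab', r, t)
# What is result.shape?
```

(2, 4)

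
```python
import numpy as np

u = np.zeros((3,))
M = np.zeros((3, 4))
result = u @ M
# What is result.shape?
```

(4,)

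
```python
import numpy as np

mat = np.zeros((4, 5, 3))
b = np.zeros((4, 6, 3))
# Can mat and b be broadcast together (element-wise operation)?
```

No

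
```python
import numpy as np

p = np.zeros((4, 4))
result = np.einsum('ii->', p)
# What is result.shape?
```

()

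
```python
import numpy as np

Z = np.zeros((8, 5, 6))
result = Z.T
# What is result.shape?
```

(6, 5, 8)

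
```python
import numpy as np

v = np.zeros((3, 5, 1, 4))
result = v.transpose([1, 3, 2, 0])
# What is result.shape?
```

(5, 4, 1, 3)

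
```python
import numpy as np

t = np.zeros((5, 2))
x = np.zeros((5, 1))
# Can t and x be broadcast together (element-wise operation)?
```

Yes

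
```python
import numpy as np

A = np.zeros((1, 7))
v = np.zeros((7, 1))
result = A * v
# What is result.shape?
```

(7, 7)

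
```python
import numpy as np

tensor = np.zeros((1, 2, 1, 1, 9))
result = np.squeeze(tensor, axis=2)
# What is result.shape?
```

(1, 2, 1, 9)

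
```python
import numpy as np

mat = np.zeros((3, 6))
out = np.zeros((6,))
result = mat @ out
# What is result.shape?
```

(3,)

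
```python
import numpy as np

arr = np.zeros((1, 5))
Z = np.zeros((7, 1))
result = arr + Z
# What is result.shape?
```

(7, 5)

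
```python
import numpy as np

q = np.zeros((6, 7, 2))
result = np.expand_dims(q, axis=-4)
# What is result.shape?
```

(1, 6, 7, 2)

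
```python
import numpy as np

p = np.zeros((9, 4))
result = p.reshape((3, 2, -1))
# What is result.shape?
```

(3, 2, 6)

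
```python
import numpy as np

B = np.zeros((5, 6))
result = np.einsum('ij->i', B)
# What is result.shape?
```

(5,)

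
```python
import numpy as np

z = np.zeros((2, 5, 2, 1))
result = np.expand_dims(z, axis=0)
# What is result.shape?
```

(1, 2, 5, 2, 1)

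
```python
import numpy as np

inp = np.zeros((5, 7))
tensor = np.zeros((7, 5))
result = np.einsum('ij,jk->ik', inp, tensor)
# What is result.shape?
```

(5, 5)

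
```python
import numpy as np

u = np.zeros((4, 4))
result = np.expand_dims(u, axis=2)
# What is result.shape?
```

(4, 4, 1)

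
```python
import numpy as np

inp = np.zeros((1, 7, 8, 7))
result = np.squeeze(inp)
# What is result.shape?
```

(7, 8, 7)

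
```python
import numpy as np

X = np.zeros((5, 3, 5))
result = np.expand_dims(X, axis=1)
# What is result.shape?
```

(5, 1, 3, 5)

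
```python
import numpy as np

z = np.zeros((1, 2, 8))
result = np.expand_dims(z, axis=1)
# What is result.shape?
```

(1, 1, 2, 8)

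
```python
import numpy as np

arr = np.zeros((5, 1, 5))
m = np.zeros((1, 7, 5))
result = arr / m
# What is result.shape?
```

(5, 7, 5)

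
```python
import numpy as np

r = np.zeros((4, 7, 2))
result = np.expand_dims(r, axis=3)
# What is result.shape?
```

(4, 7, 2, 1)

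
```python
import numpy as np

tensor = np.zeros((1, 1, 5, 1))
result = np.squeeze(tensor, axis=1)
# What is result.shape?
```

(1, 5, 1)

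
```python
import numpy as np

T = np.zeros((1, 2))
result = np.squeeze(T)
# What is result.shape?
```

(2,)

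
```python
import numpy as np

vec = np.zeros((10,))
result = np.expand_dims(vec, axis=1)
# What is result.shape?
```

(10, 1)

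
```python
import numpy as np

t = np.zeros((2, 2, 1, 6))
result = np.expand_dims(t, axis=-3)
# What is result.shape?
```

(2, 2, 1, 1, 6)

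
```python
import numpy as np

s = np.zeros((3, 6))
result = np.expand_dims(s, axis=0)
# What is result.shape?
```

(1, 3, 6)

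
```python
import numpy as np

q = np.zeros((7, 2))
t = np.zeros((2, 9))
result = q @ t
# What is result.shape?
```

(7, 9)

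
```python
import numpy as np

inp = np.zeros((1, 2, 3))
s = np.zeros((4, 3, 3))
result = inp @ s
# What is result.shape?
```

(4, 2, 3)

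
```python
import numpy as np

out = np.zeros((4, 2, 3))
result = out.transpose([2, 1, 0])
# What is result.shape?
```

(3, 2, 4)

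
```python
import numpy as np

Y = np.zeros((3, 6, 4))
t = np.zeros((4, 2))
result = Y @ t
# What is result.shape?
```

(3, 6, 2)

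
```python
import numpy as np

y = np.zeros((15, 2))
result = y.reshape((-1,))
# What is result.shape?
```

(30,)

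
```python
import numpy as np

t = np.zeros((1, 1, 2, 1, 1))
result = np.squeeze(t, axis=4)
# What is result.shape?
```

(1, 1, 2, 1)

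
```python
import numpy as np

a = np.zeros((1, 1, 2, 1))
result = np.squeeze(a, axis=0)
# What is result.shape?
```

(1, 2, 1)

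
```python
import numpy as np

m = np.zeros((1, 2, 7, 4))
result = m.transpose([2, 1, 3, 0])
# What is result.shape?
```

(7, 2, 4, 1)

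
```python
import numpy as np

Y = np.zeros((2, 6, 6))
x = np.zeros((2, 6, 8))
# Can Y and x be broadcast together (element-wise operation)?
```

No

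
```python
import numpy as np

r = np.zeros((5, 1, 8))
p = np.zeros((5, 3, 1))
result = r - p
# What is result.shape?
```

(5, 3, 8)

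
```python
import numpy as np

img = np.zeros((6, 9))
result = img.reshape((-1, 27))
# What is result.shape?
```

(2, 27)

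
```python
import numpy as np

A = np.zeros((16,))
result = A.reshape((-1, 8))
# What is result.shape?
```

(2, 8)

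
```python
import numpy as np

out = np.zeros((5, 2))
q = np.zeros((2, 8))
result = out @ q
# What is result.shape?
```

(5, 8)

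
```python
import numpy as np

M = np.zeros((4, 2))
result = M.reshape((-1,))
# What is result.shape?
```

(8,)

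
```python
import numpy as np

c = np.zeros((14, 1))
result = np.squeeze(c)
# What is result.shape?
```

(14,)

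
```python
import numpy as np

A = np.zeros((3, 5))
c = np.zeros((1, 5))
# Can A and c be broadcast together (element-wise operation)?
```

Yes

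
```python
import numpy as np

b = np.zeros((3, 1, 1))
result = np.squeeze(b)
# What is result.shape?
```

(3,)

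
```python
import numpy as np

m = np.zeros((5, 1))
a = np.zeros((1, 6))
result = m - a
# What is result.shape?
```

(5, 6)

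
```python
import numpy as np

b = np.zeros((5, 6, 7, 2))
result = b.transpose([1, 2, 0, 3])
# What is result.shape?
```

(6, 7, 5, 2)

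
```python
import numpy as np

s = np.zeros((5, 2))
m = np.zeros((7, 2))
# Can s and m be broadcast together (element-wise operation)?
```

No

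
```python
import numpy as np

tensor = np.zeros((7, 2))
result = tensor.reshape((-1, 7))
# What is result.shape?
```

(2, 7)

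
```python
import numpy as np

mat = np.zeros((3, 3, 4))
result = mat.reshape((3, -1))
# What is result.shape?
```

(3, 12)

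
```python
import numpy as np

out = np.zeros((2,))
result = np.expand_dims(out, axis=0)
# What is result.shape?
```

(1, 2)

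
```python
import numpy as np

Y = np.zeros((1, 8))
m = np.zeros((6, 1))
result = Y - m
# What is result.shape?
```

(6, 8)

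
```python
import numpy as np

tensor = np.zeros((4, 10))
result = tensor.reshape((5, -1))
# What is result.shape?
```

(5, 8)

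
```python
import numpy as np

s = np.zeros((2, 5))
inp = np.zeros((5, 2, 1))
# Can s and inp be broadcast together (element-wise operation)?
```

Yes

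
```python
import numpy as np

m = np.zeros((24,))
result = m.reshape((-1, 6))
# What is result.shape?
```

(4, 6)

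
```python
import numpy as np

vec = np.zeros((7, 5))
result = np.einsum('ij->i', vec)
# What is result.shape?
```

(7,)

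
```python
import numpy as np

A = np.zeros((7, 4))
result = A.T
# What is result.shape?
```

(4, 7)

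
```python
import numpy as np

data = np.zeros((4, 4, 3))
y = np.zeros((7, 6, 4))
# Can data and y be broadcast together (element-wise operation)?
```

No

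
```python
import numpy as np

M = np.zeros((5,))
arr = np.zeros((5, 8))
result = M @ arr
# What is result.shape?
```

(8,)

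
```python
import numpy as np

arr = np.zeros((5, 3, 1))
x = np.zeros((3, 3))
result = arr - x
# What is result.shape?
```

(5, 3, 3)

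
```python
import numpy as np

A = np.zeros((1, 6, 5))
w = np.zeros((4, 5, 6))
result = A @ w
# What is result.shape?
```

(4, 6, 6)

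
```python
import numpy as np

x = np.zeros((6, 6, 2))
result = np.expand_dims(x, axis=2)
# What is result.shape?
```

(6, 6, 1, 2)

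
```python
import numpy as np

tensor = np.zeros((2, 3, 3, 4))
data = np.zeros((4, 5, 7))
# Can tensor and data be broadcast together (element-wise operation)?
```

No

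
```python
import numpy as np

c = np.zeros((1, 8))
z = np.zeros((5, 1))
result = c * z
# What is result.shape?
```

(5, 8)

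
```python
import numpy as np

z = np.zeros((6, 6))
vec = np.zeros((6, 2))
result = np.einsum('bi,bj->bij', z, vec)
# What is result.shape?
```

(6, 6, 2)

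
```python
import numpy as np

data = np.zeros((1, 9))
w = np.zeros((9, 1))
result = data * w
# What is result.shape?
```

(9, 9)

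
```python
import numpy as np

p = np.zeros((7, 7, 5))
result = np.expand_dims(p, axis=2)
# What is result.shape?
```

(7, 7, 1, 5)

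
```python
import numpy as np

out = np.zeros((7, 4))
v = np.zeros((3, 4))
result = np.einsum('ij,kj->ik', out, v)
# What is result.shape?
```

(7, 3)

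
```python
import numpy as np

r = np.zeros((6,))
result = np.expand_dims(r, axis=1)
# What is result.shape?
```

(6, 1)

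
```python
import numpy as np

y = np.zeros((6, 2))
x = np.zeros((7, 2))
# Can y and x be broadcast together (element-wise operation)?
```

No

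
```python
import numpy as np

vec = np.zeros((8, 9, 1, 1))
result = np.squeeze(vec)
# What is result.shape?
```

(8, 9)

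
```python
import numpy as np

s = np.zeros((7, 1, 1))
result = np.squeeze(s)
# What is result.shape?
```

(7,)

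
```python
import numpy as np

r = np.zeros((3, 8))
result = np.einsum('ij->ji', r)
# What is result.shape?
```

(8, 3)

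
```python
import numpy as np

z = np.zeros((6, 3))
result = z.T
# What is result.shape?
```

(3, 6)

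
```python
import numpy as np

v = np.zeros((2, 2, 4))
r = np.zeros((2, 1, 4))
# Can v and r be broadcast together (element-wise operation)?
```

Yes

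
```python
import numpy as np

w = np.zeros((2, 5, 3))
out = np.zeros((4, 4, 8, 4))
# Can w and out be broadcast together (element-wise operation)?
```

No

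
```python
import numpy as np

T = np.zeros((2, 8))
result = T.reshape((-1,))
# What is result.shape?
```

(16,)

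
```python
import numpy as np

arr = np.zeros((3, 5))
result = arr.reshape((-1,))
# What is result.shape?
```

(15,)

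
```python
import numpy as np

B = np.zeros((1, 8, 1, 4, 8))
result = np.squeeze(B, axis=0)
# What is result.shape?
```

(8, 1, 4, 8)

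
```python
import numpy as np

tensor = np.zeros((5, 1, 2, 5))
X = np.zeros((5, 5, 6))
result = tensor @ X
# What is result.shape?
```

(5, 5, 2, 6)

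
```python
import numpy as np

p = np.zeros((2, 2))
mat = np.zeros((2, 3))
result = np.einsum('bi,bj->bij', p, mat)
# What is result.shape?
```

(2, 2, 3)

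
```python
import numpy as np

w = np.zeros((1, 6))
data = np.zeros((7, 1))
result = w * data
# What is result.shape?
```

(7, 6)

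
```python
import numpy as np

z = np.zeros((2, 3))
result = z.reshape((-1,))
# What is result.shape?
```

(6,)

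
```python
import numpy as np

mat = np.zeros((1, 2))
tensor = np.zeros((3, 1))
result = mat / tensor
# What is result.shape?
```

(3, 2)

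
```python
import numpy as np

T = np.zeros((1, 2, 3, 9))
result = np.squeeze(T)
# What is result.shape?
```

(2, 3, 9)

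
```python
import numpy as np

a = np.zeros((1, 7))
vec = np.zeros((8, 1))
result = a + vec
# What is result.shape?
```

(8, 7)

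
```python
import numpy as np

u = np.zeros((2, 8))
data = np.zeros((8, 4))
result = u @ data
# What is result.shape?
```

(2, 4)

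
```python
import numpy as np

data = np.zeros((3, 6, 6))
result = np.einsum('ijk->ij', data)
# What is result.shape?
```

(3, 6)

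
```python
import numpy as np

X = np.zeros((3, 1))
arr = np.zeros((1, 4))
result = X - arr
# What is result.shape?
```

(3, 4)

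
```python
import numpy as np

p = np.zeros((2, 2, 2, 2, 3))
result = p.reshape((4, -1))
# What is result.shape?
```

(4, 12)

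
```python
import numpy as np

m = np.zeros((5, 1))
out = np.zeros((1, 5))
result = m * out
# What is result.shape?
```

(5, 5)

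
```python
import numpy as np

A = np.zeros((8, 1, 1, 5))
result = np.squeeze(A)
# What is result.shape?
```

(8, 5)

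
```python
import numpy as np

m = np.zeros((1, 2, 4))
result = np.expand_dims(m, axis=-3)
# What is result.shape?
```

(1, 1, 2, 4)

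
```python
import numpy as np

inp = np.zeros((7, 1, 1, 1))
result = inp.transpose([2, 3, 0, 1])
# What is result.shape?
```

(1, 1, 7, 1)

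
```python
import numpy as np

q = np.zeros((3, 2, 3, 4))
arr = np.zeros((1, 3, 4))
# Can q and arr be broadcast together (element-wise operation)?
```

Yes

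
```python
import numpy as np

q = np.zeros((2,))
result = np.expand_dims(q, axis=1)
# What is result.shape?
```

(2, 1)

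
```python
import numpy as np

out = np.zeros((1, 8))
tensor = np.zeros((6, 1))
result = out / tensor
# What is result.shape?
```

(6, 8)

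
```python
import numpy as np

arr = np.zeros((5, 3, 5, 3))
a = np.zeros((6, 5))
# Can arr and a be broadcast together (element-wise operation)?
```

No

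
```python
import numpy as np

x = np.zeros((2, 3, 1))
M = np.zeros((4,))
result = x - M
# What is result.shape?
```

(2, 3, 4)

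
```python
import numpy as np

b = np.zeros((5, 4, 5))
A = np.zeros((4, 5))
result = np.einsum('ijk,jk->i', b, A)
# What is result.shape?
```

(5,)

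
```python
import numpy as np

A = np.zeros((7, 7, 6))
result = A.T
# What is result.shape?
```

(6, 7, 7)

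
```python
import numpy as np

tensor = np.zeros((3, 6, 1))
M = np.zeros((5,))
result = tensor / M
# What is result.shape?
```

(3, 6, 5)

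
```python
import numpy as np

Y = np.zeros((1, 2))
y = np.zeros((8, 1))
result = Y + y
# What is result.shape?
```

(8, 2)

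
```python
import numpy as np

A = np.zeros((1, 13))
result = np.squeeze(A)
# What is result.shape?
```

(13,)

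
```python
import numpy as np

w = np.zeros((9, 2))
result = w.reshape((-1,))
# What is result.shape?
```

(18,)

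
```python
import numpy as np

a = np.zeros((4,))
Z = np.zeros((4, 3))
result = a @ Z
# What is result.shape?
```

(3,)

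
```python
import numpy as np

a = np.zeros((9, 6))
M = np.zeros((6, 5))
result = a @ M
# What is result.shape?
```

(9, 5)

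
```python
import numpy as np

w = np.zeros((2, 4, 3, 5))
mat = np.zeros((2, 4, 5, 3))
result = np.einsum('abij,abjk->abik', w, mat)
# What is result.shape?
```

(2, 4, 3, 3)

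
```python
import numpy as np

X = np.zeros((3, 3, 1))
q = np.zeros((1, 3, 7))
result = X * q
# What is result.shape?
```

(3, 3, 7)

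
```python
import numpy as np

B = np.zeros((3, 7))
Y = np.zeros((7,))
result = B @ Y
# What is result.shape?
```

(3,)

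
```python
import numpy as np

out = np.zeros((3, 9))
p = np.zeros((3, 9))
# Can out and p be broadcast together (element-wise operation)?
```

Yes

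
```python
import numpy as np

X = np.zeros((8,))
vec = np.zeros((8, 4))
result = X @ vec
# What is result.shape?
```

(4,)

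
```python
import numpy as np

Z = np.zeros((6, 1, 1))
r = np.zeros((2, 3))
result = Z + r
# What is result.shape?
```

(6, 2, 3)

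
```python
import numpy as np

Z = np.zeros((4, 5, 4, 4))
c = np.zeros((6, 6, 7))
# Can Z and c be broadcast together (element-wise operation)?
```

No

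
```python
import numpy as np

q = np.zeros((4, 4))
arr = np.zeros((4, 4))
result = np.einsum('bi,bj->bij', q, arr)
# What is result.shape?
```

(4, 4, 4)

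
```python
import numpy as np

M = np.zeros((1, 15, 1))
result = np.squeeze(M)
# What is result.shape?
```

(15,)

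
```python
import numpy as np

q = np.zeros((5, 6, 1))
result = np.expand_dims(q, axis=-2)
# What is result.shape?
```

(5, 6, 1, 1)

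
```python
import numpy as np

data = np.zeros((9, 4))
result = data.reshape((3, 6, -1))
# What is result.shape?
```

(3, 6, 2)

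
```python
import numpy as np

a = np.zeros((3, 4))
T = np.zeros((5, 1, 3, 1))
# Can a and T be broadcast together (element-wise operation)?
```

Yes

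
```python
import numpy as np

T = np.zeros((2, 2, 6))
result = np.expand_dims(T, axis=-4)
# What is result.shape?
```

(1, 2, 2, 6)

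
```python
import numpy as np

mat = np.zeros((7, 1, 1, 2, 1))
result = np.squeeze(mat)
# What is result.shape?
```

(7, 2)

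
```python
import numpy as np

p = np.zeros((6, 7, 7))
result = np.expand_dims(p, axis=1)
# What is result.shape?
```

(6, 1, 7, 7)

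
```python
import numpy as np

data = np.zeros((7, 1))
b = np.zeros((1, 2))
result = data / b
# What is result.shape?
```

(7, 2)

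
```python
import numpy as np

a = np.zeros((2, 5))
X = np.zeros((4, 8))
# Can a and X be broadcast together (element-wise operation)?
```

No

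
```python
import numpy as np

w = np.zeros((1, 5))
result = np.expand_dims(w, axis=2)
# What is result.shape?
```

(1, 5, 1)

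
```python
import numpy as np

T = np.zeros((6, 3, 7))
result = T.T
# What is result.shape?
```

(7, 3, 6)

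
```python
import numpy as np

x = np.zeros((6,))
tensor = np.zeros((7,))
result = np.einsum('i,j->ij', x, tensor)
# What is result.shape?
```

(6, 7)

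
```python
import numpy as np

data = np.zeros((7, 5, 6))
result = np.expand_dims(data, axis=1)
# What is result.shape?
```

(7, 1, 5, 6)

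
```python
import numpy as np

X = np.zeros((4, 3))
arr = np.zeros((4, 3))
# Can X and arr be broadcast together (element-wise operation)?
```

Yes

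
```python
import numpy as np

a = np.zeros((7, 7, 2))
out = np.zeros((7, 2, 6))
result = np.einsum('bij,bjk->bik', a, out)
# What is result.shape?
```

(7, 7, 6)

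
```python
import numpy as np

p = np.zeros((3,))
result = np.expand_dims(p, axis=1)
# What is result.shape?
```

(3, 1)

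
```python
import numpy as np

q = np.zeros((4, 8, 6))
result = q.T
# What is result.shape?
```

(6, 8, 4)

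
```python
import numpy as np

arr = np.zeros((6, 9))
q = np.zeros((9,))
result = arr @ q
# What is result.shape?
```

(6,)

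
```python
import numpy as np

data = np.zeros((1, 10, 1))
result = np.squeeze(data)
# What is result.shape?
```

(10,)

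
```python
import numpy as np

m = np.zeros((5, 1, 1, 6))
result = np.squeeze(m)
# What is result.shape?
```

(5, 6)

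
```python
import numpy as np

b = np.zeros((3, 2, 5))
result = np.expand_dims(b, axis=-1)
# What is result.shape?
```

(3, 2, 5, 1)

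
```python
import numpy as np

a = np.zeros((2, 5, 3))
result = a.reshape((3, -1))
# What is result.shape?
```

(3, 10)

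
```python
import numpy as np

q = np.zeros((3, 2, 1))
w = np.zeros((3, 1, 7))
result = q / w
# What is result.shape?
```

(3, 2, 7)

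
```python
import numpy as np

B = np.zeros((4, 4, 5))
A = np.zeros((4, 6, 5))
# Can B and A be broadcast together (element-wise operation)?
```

No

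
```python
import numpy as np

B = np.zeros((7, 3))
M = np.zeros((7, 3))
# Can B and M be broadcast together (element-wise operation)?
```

Yes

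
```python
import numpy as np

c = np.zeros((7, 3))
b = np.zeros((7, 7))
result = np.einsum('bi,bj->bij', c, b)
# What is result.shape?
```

(7, 3, 7)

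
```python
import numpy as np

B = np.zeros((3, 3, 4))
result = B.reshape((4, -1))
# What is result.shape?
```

(4, 9)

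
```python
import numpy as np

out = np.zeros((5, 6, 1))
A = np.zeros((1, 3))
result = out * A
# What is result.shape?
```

(5, 6, 3)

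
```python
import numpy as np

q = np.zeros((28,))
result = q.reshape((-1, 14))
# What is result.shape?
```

(2, 14)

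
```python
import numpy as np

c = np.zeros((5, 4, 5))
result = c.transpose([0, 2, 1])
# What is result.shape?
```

(5, 5, 4)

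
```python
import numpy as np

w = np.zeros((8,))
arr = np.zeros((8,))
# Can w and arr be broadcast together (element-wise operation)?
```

Yes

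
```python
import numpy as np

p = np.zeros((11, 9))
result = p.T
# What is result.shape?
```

(9, 11)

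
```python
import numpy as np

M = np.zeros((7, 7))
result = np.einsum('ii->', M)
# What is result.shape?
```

()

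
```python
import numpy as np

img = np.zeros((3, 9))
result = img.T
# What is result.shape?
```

(9, 3)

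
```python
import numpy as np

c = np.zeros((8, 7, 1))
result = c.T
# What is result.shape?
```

(1, 7, 8)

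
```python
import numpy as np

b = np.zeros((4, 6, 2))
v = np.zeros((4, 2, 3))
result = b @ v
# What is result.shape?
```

(4, 6, 3)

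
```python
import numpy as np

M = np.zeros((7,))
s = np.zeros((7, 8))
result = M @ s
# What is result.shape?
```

(8,)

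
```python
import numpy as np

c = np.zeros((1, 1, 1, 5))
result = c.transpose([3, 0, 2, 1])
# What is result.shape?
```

(5, 1, 1, 1)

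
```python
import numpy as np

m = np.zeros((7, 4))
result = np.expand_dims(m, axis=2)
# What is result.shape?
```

(7, 4, 1)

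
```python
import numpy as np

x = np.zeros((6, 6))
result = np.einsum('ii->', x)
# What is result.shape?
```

()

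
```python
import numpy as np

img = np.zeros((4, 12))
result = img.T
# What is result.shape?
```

(12, 4)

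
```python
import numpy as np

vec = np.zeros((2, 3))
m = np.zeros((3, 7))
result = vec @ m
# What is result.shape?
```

(2, 7)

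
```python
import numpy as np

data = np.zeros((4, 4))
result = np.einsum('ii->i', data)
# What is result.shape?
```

(4,)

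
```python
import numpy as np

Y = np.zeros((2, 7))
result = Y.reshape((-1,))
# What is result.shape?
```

(14,)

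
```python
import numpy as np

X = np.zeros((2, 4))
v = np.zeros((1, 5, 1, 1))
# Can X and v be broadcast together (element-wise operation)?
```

Yes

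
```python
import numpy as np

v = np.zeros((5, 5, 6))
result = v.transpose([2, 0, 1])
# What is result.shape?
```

(6, 5, 5)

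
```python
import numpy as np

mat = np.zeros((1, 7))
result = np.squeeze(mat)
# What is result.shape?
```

(7,)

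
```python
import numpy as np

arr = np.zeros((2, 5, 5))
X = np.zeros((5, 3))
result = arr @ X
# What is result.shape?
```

(2, 5, 3)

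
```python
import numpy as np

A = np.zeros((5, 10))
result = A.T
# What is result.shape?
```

(10, 5)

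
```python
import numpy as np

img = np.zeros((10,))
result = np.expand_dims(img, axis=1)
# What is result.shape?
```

(10, 1)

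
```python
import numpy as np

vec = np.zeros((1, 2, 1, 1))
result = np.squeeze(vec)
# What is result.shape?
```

(2,)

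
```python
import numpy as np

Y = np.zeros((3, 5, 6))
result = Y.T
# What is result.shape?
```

(6, 5, 3)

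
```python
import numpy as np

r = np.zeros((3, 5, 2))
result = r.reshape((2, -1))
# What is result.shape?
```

(2, 15)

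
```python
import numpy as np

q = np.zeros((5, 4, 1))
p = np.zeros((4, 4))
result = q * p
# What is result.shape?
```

(5, 4, 4)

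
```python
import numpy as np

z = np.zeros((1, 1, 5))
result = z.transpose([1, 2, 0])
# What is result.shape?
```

(1, 5, 1)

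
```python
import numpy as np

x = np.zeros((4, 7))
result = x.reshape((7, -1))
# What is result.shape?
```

(7, 4)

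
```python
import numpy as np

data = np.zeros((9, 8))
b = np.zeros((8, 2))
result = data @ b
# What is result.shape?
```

(9, 2)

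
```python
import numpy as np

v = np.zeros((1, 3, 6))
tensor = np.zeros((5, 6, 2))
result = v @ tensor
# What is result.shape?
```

(5, 3, 2)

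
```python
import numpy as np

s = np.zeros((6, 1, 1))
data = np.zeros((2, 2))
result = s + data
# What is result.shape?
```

(6, 2, 2)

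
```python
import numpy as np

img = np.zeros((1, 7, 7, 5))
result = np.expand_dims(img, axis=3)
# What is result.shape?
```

(1, 7, 7, 1, 5)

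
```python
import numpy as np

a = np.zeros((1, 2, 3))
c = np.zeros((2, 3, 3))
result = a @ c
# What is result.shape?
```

(2, 2, 3)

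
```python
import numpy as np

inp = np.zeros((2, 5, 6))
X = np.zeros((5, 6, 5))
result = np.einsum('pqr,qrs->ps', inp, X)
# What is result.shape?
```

(2, 5)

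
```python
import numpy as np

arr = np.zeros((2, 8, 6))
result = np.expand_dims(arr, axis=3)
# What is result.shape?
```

(2, 8, 6, 1)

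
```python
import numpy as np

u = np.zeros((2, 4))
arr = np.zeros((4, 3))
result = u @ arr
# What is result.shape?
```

(2, 3)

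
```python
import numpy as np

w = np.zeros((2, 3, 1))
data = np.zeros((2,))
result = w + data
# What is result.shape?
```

(2, 3, 2)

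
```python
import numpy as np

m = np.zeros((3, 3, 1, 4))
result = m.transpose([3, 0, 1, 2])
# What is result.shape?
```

(4, 3, 3, 1)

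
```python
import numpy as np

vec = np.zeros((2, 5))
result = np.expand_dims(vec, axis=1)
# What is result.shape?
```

(2, 1, 5)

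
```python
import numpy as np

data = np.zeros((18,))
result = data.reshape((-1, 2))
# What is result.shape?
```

(9, 2)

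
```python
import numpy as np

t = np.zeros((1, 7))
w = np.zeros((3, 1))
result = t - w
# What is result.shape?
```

(3, 7)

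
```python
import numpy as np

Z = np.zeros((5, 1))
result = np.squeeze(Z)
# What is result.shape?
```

(5,)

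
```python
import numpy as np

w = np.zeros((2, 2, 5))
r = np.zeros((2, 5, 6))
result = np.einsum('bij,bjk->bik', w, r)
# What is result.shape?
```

(2, 2, 6)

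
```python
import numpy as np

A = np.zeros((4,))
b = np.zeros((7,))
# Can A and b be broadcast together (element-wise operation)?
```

No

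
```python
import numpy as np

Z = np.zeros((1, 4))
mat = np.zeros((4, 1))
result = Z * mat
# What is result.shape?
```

(4, 4)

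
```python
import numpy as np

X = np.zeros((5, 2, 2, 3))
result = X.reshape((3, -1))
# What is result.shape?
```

(3, 20)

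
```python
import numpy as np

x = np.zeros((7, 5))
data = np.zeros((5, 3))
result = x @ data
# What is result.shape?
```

(7, 3)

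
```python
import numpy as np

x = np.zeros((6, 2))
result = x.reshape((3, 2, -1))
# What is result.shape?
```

(3, 2, 2)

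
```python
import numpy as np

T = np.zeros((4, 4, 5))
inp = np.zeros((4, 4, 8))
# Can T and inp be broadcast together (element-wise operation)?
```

No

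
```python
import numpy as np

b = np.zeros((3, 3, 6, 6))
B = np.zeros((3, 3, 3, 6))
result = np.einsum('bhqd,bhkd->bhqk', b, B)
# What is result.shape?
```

(3, 3, 6, 3)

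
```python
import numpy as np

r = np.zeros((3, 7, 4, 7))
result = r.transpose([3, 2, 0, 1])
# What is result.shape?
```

(7, 4, 3, 7)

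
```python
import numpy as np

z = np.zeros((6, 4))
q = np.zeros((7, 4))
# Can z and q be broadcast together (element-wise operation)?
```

No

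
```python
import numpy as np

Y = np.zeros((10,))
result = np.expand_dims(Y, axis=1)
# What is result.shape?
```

(10, 1)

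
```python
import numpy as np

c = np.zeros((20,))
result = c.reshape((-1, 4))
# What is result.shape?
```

(5, 4)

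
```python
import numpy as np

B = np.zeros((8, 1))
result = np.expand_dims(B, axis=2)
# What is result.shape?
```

(8, 1, 1)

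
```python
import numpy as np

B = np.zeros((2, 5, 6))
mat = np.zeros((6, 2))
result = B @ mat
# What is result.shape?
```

(2, 5, 2)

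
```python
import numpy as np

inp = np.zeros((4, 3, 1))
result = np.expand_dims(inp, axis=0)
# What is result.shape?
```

(1, 4, 3, 1)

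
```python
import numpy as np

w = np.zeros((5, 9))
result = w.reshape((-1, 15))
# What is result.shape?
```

(3, 15)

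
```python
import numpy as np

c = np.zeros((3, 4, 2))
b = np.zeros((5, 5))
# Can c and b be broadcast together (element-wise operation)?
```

No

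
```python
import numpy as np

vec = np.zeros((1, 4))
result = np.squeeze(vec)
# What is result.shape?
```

(4,)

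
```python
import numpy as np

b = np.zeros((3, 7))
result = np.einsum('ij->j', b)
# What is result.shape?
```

(7,)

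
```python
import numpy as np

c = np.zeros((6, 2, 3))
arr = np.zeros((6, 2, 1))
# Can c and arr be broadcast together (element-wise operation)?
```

Yes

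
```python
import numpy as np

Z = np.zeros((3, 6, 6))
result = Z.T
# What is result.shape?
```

(6, 6, 3)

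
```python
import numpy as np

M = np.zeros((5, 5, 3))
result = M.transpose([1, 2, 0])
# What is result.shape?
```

(5, 3, 5)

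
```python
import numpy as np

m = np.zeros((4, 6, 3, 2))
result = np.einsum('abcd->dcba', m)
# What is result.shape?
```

(2, 3, 6, 4)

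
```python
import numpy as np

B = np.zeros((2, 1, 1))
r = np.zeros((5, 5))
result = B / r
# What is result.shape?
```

(2, 5, 5)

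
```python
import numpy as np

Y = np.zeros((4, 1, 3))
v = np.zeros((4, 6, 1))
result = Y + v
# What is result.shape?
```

(4, 6, 3)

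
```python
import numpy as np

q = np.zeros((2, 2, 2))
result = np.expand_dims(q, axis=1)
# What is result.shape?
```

(2, 1, 2, 2)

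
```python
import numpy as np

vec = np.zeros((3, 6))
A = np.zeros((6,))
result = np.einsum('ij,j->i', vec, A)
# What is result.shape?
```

(3,)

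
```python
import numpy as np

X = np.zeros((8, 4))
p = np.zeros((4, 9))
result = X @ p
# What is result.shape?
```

(8, 9)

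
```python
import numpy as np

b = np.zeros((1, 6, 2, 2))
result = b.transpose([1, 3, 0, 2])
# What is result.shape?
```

(6, 2, 1, 2)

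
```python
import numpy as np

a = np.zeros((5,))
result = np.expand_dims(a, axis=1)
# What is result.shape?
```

(5, 1)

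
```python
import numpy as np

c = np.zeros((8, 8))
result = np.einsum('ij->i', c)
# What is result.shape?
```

(8,)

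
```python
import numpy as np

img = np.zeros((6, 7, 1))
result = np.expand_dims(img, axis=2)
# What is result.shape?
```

(6, 7, 1, 1)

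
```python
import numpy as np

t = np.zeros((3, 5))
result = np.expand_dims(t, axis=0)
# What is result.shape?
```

(1, 3, 5)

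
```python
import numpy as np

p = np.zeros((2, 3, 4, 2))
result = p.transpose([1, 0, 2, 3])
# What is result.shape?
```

(3, 2, 4, 2)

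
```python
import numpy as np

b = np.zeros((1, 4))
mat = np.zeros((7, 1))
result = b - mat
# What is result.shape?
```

(7, 4)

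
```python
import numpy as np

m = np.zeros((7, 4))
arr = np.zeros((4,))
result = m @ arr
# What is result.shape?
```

(7,)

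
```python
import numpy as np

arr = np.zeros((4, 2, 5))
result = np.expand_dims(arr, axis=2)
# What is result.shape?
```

(4, 2, 1, 5)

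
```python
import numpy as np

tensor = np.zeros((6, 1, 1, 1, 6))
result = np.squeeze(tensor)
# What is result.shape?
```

(6, 6)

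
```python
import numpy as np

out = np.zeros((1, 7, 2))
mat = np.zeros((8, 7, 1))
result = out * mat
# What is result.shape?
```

(8, 7, 2)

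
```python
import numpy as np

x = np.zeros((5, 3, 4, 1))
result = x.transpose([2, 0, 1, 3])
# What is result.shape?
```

(4, 5, 3, 1)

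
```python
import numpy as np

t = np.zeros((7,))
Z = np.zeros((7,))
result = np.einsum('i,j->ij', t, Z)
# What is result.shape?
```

(7, 7)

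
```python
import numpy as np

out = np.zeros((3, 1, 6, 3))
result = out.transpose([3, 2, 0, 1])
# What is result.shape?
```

(3, 6, 3, 1)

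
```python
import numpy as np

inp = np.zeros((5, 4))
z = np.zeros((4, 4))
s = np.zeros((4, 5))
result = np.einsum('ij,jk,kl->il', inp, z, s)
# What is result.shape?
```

(5, 5)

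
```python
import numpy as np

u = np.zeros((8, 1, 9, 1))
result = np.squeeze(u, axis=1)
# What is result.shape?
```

(8, 9, 1)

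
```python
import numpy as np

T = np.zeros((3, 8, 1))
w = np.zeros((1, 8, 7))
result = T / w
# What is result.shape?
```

(3, 8, 7)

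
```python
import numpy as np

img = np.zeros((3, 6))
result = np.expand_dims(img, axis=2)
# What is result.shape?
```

(3, 6, 1)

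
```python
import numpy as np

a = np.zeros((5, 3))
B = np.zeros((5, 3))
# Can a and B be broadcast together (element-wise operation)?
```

Yes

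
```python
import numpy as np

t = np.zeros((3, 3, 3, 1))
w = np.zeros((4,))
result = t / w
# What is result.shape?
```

(3, 3, 3, 4)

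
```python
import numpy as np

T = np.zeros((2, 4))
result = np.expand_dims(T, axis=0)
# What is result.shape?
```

(1, 2, 4)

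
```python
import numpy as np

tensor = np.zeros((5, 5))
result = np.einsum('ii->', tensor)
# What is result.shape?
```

()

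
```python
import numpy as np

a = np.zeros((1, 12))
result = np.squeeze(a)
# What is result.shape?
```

(12,)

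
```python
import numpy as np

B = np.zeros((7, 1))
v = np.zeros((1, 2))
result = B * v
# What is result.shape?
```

(7, 2)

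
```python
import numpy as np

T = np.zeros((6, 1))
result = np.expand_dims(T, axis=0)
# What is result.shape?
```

(1, 6, 1)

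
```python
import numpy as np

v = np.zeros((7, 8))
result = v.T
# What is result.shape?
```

(8, 7)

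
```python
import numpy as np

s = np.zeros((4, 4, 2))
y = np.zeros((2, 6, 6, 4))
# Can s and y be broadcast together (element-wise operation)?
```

No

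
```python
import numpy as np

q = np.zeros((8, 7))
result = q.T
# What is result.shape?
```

(7, 8)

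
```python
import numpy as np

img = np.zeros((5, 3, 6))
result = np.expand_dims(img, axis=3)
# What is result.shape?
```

(5, 3, 6, 1)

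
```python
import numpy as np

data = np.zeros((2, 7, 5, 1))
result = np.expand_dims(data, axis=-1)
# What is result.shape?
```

(2, 7, 5, 1, 1)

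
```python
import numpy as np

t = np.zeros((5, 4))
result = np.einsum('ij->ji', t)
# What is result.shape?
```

(4, 5)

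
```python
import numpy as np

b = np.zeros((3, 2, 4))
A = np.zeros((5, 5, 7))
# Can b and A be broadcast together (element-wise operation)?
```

No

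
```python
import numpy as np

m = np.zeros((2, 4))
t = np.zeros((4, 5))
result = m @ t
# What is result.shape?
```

(2, 5)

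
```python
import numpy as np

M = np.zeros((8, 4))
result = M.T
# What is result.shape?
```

(4, 8)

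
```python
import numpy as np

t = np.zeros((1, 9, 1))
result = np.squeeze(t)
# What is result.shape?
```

(9,)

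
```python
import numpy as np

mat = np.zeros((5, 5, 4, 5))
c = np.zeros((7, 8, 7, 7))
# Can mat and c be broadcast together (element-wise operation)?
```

No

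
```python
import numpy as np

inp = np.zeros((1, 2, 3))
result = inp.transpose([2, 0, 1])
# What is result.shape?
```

(3, 1, 2)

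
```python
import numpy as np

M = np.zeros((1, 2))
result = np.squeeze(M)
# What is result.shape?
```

(2,)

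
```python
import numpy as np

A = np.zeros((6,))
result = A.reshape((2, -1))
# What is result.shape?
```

(2, 3)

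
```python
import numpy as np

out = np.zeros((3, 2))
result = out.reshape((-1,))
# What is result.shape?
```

(6,)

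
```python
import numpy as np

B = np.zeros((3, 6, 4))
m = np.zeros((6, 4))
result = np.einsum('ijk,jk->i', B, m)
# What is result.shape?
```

(3,)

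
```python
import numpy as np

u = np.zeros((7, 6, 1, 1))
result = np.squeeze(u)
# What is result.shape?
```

(7, 6)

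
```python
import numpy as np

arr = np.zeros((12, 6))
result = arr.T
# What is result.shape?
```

(6, 12)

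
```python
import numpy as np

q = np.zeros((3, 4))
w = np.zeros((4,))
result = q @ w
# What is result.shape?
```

(3,)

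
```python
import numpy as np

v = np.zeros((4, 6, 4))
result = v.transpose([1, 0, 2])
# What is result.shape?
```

(6, 4, 4)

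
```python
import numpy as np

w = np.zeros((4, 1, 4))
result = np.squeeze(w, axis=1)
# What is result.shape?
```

(4, 4)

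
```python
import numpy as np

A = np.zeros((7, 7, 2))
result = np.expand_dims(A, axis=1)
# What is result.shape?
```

(7, 1, 7, 2)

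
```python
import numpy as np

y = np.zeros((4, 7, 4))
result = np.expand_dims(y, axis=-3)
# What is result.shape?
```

(4, 1, 7, 4)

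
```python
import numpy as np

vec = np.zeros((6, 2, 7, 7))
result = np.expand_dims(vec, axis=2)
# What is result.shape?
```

(6, 2, 1, 7, 7)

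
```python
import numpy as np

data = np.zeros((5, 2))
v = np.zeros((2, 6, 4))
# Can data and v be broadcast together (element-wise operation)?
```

No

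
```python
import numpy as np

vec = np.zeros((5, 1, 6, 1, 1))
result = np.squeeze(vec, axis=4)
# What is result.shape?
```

(5, 1, 6, 1)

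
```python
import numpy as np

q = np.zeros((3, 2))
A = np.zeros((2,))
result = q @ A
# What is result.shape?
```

(3,)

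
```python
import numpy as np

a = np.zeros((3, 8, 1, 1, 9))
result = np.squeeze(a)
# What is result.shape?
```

(3, 8, 9)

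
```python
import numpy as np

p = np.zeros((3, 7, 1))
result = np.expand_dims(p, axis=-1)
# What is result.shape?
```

(3, 7, 1, 1)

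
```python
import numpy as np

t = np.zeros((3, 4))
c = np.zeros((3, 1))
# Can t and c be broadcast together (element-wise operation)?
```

Yes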